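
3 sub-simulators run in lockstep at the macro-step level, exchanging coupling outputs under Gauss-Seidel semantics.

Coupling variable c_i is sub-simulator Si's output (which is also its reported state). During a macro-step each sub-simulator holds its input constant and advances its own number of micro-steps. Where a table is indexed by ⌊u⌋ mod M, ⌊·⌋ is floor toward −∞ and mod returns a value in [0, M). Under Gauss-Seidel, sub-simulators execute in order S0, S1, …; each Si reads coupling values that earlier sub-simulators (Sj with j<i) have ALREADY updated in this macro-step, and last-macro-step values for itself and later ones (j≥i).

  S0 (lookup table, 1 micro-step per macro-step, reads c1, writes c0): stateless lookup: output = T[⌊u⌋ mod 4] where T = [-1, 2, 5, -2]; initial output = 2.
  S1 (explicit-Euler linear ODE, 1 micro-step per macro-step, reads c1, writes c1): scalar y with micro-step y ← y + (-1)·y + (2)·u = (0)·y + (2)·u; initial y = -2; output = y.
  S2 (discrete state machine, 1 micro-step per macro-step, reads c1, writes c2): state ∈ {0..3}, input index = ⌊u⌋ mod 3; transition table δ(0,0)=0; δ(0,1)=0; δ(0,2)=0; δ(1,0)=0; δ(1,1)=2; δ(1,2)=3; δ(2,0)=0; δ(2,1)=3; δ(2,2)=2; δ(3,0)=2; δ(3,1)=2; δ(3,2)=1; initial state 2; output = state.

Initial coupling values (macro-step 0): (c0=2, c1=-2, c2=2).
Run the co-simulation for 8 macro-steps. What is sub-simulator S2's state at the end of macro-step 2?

macro 1: S0 reads c1=-2 → after 1×micro: 5; S1 reads c1=-2 → after 1×micro: -4; S2 reads c1=-4 → after 1×micro: 2 ⇒ (c0=5, c1=-4, c2=2)
macro 2: S0 reads c1=-4 → after 1×micro: -1; S1 reads c1=-4 → after 1×micro: -8; S2 reads c1=-8 → after 1×micro: 3 ⇒ (c0=-1, c1=-8, c2=3)
macro 3: S0 reads c1=-8 → after 1×micro: -1; S1 reads c1=-8 → after 1×micro: -16; S2 reads c1=-16 → after 1×micro: 1 ⇒ (c0=-1, c1=-16, c2=1)
macro 4: S0 reads c1=-16 → after 1×micro: -1; S1 reads c1=-16 → after 1×micro: -32; S2 reads c1=-32 → after 1×micro: 2 ⇒ (c0=-1, c1=-32, c2=2)
macro 5: S0 reads c1=-32 → after 1×micro: -1; S1 reads c1=-32 → after 1×micro: -64; S2 reads c1=-64 → after 1×micro: 2 ⇒ (c0=-1, c1=-64, c2=2)
macro 6: S0 reads c1=-64 → after 1×micro: -1; S1 reads c1=-64 → after 1×micro: -128; S2 reads c1=-128 → after 1×micro: 3 ⇒ (c0=-1, c1=-128, c2=3)
macro 7: S0 reads c1=-128 → after 1×micro: -1; S1 reads c1=-128 → after 1×micro: -256; S2 reads c1=-256 → after 1×micro: 1 ⇒ (c0=-1, c1=-256, c2=1)
macro 8: S0 reads c1=-256 → after 1×micro: -1; S1 reads c1=-256 → after 1×micro: -512; S2 reads c1=-512 → after 1×micro: 2 ⇒ (c0=-1, c1=-512, c2=2)

S2 state at macro-step 2 = 3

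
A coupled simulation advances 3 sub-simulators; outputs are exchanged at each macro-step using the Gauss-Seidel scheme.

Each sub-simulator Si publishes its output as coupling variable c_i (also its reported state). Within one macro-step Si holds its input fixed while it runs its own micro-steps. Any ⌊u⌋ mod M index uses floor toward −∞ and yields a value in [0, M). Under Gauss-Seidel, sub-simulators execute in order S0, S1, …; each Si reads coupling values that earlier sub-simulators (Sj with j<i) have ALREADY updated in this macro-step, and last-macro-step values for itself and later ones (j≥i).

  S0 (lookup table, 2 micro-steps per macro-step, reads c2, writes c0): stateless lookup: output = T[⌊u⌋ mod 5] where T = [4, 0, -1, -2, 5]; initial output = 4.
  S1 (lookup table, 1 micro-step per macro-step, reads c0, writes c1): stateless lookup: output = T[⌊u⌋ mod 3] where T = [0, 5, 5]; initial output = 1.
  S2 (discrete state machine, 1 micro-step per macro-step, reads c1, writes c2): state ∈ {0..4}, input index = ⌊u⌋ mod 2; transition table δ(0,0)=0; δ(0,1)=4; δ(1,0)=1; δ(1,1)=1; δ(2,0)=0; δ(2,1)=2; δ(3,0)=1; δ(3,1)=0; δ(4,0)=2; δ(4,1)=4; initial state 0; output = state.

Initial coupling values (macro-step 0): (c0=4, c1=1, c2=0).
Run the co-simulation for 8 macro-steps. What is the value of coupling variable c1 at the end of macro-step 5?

macro 1: S0 reads c2=0 → after 2×micro: 4; S1 reads c0=4 → after 1×micro: 5; S2 reads c1=5 → after 1×micro: 4 ⇒ (c0=4, c1=5, c2=4)
macro 2: S0 reads c2=4 → after 2×micro: 5; S1 reads c0=5 → after 1×micro: 5; S2 reads c1=5 → after 1×micro: 4 ⇒ (c0=5, c1=5, c2=4)
macro 3: S0 reads c2=4 → after 2×micro: 5; S1 reads c0=5 → after 1×micro: 5; S2 reads c1=5 → after 1×micro: 4 ⇒ (c0=5, c1=5, c2=4)
macro 4: S0 reads c2=4 → after 2×micro: 5; S1 reads c0=5 → after 1×micro: 5; S2 reads c1=5 → after 1×micro: 4 ⇒ (c0=5, c1=5, c2=4)
macro 5: S0 reads c2=4 → after 2×micro: 5; S1 reads c0=5 → after 1×micro: 5; S2 reads c1=5 → after 1×micro: 4 ⇒ (c0=5, c1=5, c2=4)
macro 6: S0 reads c2=4 → after 2×micro: 5; S1 reads c0=5 → after 1×micro: 5; S2 reads c1=5 → after 1×micro: 4 ⇒ (c0=5, c1=5, c2=4)
macro 7: S0 reads c2=4 → after 2×micro: 5; S1 reads c0=5 → after 1×micro: 5; S2 reads c1=5 → after 1×micro: 4 ⇒ (c0=5, c1=5, c2=4)
macro 8: S0 reads c2=4 → after 2×micro: 5; S1 reads c0=5 → after 1×micro: 5; S2 reads c1=5 → after 1×micro: 4 ⇒ (c0=5, c1=5, c2=4)

c1 at macro-step 5 = 5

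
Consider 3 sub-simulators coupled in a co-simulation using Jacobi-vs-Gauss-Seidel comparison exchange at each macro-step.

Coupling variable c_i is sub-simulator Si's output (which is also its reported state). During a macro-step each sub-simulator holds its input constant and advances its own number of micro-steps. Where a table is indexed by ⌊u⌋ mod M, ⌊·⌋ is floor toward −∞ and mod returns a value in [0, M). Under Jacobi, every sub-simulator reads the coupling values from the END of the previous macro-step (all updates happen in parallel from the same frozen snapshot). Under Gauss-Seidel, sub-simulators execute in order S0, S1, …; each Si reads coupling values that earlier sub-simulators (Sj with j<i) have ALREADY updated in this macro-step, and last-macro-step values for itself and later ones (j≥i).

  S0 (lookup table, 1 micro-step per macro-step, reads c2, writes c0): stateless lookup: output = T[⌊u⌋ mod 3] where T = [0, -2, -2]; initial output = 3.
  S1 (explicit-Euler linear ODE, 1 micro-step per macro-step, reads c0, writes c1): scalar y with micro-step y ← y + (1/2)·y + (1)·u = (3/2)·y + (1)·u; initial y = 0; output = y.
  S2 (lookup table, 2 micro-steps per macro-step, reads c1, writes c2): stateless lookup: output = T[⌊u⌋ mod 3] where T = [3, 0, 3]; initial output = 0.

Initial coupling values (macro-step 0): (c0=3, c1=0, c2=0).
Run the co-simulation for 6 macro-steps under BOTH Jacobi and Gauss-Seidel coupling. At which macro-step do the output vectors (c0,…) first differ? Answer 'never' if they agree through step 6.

first divergence at macro-step: 1

[Jacobi] macro 1: S0 reads c2=0 → after 1×micro: 0; S1 reads c0=3 → after 1×micro: 3; S2 reads c1=0 → after 2×micro: 3 ⇒ (c0=0, c1=3, c2=3)
[Jacobi] macro 2: S0 reads c2=3 → after 1×micro: 0; S1 reads c0=0 → after 1×micro: 9/2; S2 reads c1=3 → after 2×micro: 3 ⇒ (c0=0, c1=9/2, c2=3)
[Jacobi] macro 3: S0 reads c2=3 → after 1×micro: 0; S1 reads c0=0 → after 1×micro: 27/4; S2 reads c1=9/2 → after 2×micro: 0 ⇒ (c0=0, c1=27/4, c2=0)
[Jacobi] macro 4: S0 reads c2=0 → after 1×micro: 0; S1 reads c0=0 → after 1×micro: 81/8; S2 reads c1=27/4 → after 2×micro: 3 ⇒ (c0=0, c1=81/8, c2=3)
[Jacobi] macro 5: S0 reads c2=3 → after 1×micro: 0; S1 reads c0=0 → after 1×micro: 243/16; S2 reads c1=81/8 → after 2×micro: 0 ⇒ (c0=0, c1=243/16, c2=0)
[Jacobi] macro 6: S0 reads c2=0 → after 1×micro: 0; S1 reads c0=0 → after 1×micro: 729/32; S2 reads c1=243/16 → after 2×micro: 3 ⇒ (c0=0, c1=729/32, c2=3)
[Gauss-Seidel] macro 1: S0 reads c2=0 → after 1×micro: 0; S1 reads c0=0 → after 1×micro: 0; S2 reads c1=0 → after 2×micro: 3 ⇒ (c0=0, c1=0, c2=3)
[Gauss-Seidel] macro 2: S0 reads c2=3 → after 1×micro: 0; S1 reads c0=0 → after 1×micro: 0; S2 reads c1=0 → after 2×micro: 3 ⇒ (c0=0, c1=0, c2=3)
[Gauss-Seidel] macro 3: S0 reads c2=3 → after 1×micro: 0; S1 reads c0=0 → after 1×micro: 0; S2 reads c1=0 → after 2×micro: 3 ⇒ (c0=0, c1=0, c2=3)
[Gauss-Seidel] macro 4: S0 reads c2=3 → after 1×micro: 0; S1 reads c0=0 → after 1×micro: 0; S2 reads c1=0 → after 2×micro: 3 ⇒ (c0=0, c1=0, c2=3)
[Gauss-Seidel] macro 5: S0 reads c2=3 → after 1×micro: 0; S1 reads c0=0 → after 1×micro: 0; S2 reads c1=0 → after 2×micro: 3 ⇒ (c0=0, c1=0, c2=3)
[Gauss-Seidel] macro 6: S0 reads c2=3 → after 1×micro: 0; S1 reads c0=0 → after 1×micro: 0; S2 reads c1=0 → after 2×micro: 3 ⇒ (c0=0, c1=0, c2=3)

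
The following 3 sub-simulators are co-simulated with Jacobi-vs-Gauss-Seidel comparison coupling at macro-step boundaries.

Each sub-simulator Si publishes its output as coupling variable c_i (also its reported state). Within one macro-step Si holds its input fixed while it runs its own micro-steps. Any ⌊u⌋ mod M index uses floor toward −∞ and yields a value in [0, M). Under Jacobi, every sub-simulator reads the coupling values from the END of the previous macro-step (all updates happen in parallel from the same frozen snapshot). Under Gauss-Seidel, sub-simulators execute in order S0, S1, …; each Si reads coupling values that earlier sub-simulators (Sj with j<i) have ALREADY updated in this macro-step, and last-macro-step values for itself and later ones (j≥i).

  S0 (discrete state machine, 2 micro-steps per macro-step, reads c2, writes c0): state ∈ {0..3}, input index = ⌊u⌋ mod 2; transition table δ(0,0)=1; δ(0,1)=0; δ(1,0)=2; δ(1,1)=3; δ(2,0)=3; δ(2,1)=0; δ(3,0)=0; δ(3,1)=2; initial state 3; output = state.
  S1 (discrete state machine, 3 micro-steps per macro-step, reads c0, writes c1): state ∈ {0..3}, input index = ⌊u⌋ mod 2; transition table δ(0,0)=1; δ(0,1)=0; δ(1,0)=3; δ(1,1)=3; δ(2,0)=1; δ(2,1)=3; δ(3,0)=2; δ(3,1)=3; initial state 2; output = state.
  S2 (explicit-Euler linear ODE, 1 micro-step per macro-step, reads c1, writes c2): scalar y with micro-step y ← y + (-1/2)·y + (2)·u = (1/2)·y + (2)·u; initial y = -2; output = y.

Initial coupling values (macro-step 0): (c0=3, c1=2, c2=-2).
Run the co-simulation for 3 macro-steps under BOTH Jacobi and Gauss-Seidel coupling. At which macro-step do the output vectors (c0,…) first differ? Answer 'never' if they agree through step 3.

[Jacobi] macro 1: S0 reads c2=-2 → after 2×micro: 1; S1 reads c0=3 → after 3×micro: 3; S2 reads c1=2 → after 1×micro: 3 ⇒ (c0=1, c1=3, c2=3)
[Jacobi] macro 2: S0 reads c2=3 → after 2×micro: 2; S1 reads c0=1 → after 3×micro: 3; S2 reads c1=3 → after 1×micro: 15/2 ⇒ (c0=2, c1=3, c2=15/2)
[Jacobi] macro 3: S0 reads c2=15/2 → after 2×micro: 0; S1 reads c0=2 → after 3×micro: 3; S2 reads c1=3 → after 1×micro: 39/4 ⇒ (c0=0, c1=3, c2=39/4)
[Gauss-Seidel] macro 1: S0 reads c2=-2 → after 2×micro: 1; S1 reads c0=1 → after 3×micro: 3; S2 reads c1=3 → after 1×micro: 5 ⇒ (c0=1, c1=3, c2=5)
[Gauss-Seidel] macro 2: S0 reads c2=5 → after 2×micro: 2; S1 reads c0=2 → after 3×micro: 3; S2 reads c1=3 → after 1×micro: 17/2 ⇒ (c0=2, c1=3, c2=17/2)
[Gauss-Seidel] macro 3: S0 reads c2=17/2 → after 2×micro: 0; S1 reads c0=0 → after 3×micro: 3; S2 reads c1=3 → after 1×micro: 41/4 ⇒ (c0=0, c1=3, c2=41/4)

first divergence at macro-step: 1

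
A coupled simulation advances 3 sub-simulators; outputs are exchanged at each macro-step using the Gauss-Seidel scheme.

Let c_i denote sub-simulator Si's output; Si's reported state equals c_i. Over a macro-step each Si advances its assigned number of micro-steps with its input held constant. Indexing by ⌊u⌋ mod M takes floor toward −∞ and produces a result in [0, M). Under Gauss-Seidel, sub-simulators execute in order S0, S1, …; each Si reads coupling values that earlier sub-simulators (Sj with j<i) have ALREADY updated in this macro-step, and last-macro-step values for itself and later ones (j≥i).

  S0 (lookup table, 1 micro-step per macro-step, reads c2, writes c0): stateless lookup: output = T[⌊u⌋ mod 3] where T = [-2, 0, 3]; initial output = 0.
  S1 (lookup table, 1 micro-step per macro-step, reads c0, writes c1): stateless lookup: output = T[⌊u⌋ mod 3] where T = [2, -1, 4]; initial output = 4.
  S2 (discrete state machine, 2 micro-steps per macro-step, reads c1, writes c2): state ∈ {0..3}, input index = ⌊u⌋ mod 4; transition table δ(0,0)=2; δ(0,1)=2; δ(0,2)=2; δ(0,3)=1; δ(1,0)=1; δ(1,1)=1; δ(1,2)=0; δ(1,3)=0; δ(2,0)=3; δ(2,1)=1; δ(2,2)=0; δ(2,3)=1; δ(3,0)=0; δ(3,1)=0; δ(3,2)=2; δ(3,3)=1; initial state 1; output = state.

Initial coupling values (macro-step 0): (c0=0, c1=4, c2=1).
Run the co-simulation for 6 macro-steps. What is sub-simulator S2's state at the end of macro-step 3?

S2 state at macro-step 3 = 2

macro 1: S0 reads c2=1 → after 1×micro: 0; S1 reads c0=0 → after 1×micro: 2; S2 reads c1=2 → after 2×micro: 2 ⇒ (c0=0, c1=2, c2=2)
macro 2: S0 reads c2=2 → after 1×micro: 3; S1 reads c0=3 → after 1×micro: 2; S2 reads c1=2 → after 2×micro: 2 ⇒ (c0=3, c1=2, c2=2)
macro 3: S0 reads c2=2 → after 1×micro: 3; S1 reads c0=3 → after 1×micro: 2; S2 reads c1=2 → after 2×micro: 2 ⇒ (c0=3, c1=2, c2=2)
macro 4: S0 reads c2=2 → after 1×micro: 3; S1 reads c0=3 → after 1×micro: 2; S2 reads c1=2 → after 2×micro: 2 ⇒ (c0=3, c1=2, c2=2)
macro 5: S0 reads c2=2 → after 1×micro: 3; S1 reads c0=3 → after 1×micro: 2; S2 reads c1=2 → after 2×micro: 2 ⇒ (c0=3, c1=2, c2=2)
macro 6: S0 reads c2=2 → after 1×micro: 3; S1 reads c0=3 → after 1×micro: 2; S2 reads c1=2 → after 2×micro: 2 ⇒ (c0=3, c1=2, c2=2)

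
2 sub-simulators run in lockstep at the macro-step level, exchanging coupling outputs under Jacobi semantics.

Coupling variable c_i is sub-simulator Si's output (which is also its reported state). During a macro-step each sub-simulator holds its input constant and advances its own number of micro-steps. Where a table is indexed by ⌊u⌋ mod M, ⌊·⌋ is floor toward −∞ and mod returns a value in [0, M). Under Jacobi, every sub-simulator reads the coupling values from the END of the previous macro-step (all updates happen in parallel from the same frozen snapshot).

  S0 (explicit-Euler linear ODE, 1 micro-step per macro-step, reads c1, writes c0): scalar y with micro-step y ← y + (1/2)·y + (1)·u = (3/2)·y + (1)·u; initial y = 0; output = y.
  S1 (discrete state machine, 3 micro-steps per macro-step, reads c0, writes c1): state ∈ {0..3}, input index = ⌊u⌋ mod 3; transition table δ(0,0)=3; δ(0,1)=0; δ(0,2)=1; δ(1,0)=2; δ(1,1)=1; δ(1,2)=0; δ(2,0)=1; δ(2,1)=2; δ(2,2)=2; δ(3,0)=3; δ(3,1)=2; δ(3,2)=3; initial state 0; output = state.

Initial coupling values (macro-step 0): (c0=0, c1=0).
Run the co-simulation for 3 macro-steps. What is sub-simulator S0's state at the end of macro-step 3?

S0 state at macro-step 3 = 15/2

macro 1: S0 reads c1=0 → after 1×micro: 0; S1 reads c0=0 → after 3×micro: 3 ⇒ (c0=0, c1=3)
macro 2: S0 reads c1=3 → after 1×micro: 3; S1 reads c0=0 → after 3×micro: 3 ⇒ (c0=3, c1=3)
macro 3: S0 reads c1=3 → after 1×micro: 15/2; S1 reads c0=3 → after 3×micro: 3 ⇒ (c0=15/2, c1=3)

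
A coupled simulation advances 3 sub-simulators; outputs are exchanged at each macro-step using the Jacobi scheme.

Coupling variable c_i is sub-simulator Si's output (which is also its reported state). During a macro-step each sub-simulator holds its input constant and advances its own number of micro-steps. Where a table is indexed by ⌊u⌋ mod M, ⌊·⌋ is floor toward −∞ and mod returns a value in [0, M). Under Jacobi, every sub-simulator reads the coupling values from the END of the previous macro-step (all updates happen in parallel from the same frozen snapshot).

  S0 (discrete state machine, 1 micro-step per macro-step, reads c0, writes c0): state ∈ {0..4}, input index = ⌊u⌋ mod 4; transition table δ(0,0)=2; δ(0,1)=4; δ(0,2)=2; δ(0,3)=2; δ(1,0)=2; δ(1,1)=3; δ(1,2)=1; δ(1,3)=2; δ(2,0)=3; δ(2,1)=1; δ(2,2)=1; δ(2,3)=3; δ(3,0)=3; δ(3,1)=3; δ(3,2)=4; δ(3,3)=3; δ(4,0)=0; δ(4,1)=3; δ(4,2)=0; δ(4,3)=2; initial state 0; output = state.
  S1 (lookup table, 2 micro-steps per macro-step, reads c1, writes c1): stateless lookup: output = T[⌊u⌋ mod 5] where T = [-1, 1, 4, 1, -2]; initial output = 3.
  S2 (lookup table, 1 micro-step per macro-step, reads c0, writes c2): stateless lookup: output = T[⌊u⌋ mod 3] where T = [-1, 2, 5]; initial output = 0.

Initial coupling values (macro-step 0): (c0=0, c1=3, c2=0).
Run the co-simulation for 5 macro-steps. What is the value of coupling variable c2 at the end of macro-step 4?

macro 1: S0 reads c0=0 → after 1×micro: 2; S1 reads c1=3 → after 2×micro: 1; S2 reads c0=0 → after 1×micro: -1 ⇒ (c0=2, c1=1, c2=-1)
macro 2: S0 reads c0=2 → after 1×micro: 1; S1 reads c1=1 → after 2×micro: 1; S2 reads c0=2 → after 1×micro: 5 ⇒ (c0=1, c1=1, c2=5)
macro 3: S0 reads c0=1 → after 1×micro: 3; S1 reads c1=1 → after 2×micro: 1; S2 reads c0=1 → after 1×micro: 2 ⇒ (c0=3, c1=1, c2=2)
macro 4: S0 reads c0=3 → after 1×micro: 3; S1 reads c1=1 → after 2×micro: 1; S2 reads c0=3 → after 1×micro: -1 ⇒ (c0=3, c1=1, c2=-1)
macro 5: S0 reads c0=3 → after 1×micro: 3; S1 reads c1=1 → after 2×micro: 1; S2 reads c0=3 → after 1×micro: -1 ⇒ (c0=3, c1=1, c2=-1)

c2 at macro-step 4 = -1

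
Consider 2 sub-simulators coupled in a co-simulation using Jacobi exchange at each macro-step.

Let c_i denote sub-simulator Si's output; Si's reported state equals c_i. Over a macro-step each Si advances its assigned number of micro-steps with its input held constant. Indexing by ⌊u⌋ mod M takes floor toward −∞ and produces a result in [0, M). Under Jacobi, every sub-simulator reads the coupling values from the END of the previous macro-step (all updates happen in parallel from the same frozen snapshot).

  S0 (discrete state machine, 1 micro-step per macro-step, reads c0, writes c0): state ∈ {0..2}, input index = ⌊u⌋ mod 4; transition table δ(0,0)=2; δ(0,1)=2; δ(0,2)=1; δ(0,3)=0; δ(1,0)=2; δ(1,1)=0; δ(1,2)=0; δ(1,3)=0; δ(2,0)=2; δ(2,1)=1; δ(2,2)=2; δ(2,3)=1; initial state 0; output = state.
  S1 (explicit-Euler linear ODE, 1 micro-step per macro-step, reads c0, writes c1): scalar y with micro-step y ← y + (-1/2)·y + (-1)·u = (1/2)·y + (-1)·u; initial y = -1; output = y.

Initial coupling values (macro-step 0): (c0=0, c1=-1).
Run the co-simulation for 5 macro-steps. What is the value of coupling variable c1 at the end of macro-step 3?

macro 1: S0 reads c0=0 → after 1×micro: 2; S1 reads c0=0 → after 1×micro: -1/2 ⇒ (c0=2, c1=-1/2)
macro 2: S0 reads c0=2 → after 1×micro: 2; S1 reads c0=2 → after 1×micro: -9/4 ⇒ (c0=2, c1=-9/4)
macro 3: S0 reads c0=2 → after 1×micro: 2; S1 reads c0=2 → after 1×micro: -25/8 ⇒ (c0=2, c1=-25/8)
macro 4: S0 reads c0=2 → after 1×micro: 2; S1 reads c0=2 → after 1×micro: -57/16 ⇒ (c0=2, c1=-57/16)
macro 5: S0 reads c0=2 → after 1×micro: 2; S1 reads c0=2 → after 1×micro: -121/32 ⇒ (c0=2, c1=-121/32)

c1 at macro-step 3 = -25/8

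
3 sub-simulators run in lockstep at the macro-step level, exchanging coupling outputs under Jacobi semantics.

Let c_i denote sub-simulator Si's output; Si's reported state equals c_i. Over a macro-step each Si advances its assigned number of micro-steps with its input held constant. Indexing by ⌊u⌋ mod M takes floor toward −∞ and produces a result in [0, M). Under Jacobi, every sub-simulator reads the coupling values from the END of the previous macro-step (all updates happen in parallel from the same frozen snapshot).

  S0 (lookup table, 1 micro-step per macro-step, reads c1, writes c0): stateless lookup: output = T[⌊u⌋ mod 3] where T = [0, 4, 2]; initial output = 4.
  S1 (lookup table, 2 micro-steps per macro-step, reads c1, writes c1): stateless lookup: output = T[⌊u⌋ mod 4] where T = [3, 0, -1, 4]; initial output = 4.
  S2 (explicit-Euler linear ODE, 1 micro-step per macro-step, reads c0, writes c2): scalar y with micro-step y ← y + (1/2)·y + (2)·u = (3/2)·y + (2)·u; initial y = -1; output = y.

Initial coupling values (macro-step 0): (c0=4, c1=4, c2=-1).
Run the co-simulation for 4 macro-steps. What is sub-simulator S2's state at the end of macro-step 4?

macro 1: S0 reads c1=4 → after 1×micro: 4; S1 reads c1=4 → after 2×micro: 3; S2 reads c0=4 → after 1×micro: 13/2 ⇒ (c0=4, c1=3, c2=13/2)
macro 2: S0 reads c1=3 → after 1×micro: 0; S1 reads c1=3 → after 2×micro: 4; S2 reads c0=4 → after 1×micro: 71/4 ⇒ (c0=0, c1=4, c2=71/4)
macro 3: S0 reads c1=4 → after 1×micro: 4; S1 reads c1=4 → after 2×micro: 3; S2 reads c0=0 → after 1×micro: 213/8 ⇒ (c0=4, c1=3, c2=213/8)
macro 4: S0 reads c1=3 → after 1×micro: 0; S1 reads c1=3 → after 2×micro: 4; S2 reads c0=4 → after 1×micro: 767/16 ⇒ (c0=0, c1=4, c2=767/16)

S2 state at macro-step 4 = 767/16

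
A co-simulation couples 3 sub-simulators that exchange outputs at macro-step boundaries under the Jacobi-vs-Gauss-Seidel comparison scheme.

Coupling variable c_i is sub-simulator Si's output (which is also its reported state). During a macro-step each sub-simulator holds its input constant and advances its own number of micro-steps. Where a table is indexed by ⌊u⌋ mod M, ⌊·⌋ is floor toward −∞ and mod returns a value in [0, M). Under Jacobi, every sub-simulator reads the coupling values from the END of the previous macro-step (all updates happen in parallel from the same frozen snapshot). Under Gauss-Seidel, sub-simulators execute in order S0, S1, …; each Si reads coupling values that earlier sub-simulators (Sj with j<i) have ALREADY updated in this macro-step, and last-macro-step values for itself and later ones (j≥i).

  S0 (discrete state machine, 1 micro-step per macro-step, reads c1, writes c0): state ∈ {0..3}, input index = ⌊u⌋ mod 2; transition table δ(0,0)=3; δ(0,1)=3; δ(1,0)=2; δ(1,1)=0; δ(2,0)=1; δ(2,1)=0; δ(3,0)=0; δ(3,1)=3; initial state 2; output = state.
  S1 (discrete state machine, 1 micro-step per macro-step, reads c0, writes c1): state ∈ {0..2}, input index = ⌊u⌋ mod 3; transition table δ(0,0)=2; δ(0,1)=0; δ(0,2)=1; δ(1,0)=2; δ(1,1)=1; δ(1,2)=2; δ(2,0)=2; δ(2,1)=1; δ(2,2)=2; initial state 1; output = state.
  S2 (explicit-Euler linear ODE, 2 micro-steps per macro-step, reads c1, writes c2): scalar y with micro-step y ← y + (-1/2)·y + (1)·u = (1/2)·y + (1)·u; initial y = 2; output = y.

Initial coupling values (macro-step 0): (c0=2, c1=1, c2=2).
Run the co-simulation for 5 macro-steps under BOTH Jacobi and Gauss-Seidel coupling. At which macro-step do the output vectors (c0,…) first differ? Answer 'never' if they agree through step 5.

first divergence at macro-step: 1

[Jacobi] macro 1: S0 reads c1=1 → after 1×micro: 0; S1 reads c0=2 → after 1×micro: 2; S2 reads c1=1 → after 2×micro: 2 ⇒ (c0=0, c1=2, c2=2)
[Jacobi] macro 2: S0 reads c1=2 → after 1×micro: 3; S1 reads c0=0 → after 1×micro: 2; S2 reads c1=2 → after 2×micro: 7/2 ⇒ (c0=3, c1=2, c2=7/2)
[Jacobi] macro 3: S0 reads c1=2 → after 1×micro: 0; S1 reads c0=3 → after 1×micro: 2; S2 reads c1=2 → after 2×micro: 31/8 ⇒ (c0=0, c1=2, c2=31/8)
[Jacobi] macro 4: S0 reads c1=2 → after 1×micro: 3; S1 reads c0=0 → after 1×micro: 2; S2 reads c1=2 → after 2×micro: 127/32 ⇒ (c0=3, c1=2, c2=127/32)
[Jacobi] macro 5: S0 reads c1=2 → after 1×micro: 0; S1 reads c0=3 → after 1×micro: 2; S2 reads c1=2 → after 2×micro: 511/128 ⇒ (c0=0, c1=2, c2=511/128)
[Gauss-Seidel] macro 1: S0 reads c1=1 → after 1×micro: 0; S1 reads c0=0 → after 1×micro: 2; S2 reads c1=2 → after 2×micro: 7/2 ⇒ (c0=0, c1=2, c2=7/2)
[Gauss-Seidel] macro 2: S0 reads c1=2 → after 1×micro: 3; S1 reads c0=3 → after 1×micro: 2; S2 reads c1=2 → after 2×micro: 31/8 ⇒ (c0=3, c1=2, c2=31/8)
[Gauss-Seidel] macro 3: S0 reads c1=2 → after 1×micro: 0; S1 reads c0=0 → after 1×micro: 2; S2 reads c1=2 → after 2×micro: 127/32 ⇒ (c0=0, c1=2, c2=127/32)
[Gauss-Seidel] macro 4: S0 reads c1=2 → after 1×micro: 3; S1 reads c0=3 → after 1×micro: 2; S2 reads c1=2 → after 2×micro: 511/128 ⇒ (c0=3, c1=2, c2=511/128)
[Gauss-Seidel] macro 5: S0 reads c1=2 → after 1×micro: 0; S1 reads c0=0 → after 1×micro: 2; S2 reads c1=2 → after 2×micro: 2047/512 ⇒ (c0=0, c1=2, c2=2047/512)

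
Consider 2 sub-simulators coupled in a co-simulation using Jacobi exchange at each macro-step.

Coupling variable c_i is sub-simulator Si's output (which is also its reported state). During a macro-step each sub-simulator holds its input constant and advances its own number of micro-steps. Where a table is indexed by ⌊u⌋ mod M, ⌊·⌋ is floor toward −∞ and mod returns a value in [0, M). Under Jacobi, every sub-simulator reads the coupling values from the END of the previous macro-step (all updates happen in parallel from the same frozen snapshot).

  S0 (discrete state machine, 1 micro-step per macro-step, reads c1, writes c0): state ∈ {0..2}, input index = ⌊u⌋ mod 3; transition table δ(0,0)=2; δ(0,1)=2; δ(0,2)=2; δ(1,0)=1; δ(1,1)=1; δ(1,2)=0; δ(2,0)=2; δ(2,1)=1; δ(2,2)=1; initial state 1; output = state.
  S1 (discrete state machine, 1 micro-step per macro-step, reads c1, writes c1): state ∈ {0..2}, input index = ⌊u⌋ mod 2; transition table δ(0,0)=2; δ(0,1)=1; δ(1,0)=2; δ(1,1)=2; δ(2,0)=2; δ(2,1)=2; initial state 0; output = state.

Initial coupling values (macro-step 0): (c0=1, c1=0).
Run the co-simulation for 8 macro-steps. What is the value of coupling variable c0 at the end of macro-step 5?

macro 1: S0 reads c1=0 → after 1×micro: 1; S1 reads c1=0 → after 1×micro: 2 ⇒ (c0=1, c1=2)
macro 2: S0 reads c1=2 → after 1×micro: 0; S1 reads c1=2 → after 1×micro: 2 ⇒ (c0=0, c1=2)
macro 3: S0 reads c1=2 → after 1×micro: 2; S1 reads c1=2 → after 1×micro: 2 ⇒ (c0=2, c1=2)
macro 4: S0 reads c1=2 → after 1×micro: 1; S1 reads c1=2 → after 1×micro: 2 ⇒ (c0=1, c1=2)
macro 5: S0 reads c1=2 → after 1×micro: 0; S1 reads c1=2 → after 1×micro: 2 ⇒ (c0=0, c1=2)
macro 6: S0 reads c1=2 → after 1×micro: 2; S1 reads c1=2 → after 1×micro: 2 ⇒ (c0=2, c1=2)
macro 7: S0 reads c1=2 → after 1×micro: 1; S1 reads c1=2 → after 1×micro: 2 ⇒ (c0=1, c1=2)
macro 8: S0 reads c1=2 → after 1×micro: 0; S1 reads c1=2 → after 1×micro: 2 ⇒ (c0=0, c1=2)

c0 at macro-step 5 = 0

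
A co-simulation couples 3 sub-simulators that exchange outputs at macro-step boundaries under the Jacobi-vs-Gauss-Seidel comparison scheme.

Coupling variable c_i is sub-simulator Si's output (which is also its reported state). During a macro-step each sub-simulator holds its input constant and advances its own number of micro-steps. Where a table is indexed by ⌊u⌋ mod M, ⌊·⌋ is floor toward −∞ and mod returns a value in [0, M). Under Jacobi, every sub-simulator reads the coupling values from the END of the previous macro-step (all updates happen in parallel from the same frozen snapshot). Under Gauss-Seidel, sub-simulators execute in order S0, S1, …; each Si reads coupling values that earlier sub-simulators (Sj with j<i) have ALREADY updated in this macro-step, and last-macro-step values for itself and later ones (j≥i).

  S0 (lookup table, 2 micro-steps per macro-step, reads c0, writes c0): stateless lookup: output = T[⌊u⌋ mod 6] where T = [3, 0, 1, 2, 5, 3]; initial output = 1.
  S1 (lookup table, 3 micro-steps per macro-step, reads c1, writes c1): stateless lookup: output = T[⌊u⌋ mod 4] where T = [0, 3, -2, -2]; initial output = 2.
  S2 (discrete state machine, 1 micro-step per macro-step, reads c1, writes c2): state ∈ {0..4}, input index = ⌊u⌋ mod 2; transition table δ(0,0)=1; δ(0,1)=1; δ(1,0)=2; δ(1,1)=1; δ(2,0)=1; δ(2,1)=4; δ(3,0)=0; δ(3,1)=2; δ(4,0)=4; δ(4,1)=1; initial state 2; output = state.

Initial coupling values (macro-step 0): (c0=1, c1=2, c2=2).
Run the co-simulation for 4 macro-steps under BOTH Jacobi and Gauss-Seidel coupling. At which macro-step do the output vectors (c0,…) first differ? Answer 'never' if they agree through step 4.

first divergence at macro-step: never

[Jacobi] macro 1: S0 reads c0=1 → after 2×micro: 0; S1 reads c1=2 → after 3×micro: -2; S2 reads c1=2 → after 1×micro: 1 ⇒ (c0=0, c1=-2, c2=1)
[Jacobi] macro 2: S0 reads c0=0 → after 2×micro: 3; S1 reads c1=-2 → after 3×micro: -2; S2 reads c1=-2 → after 1×micro: 2 ⇒ (c0=3, c1=-2, c2=2)
[Jacobi] macro 3: S0 reads c0=3 → after 2×micro: 2; S1 reads c1=-2 → after 3×micro: -2; S2 reads c1=-2 → after 1×micro: 1 ⇒ (c0=2, c1=-2, c2=1)
[Jacobi] macro 4: S0 reads c0=2 → after 2×micro: 1; S1 reads c1=-2 → after 3×micro: -2; S2 reads c1=-2 → after 1×micro: 2 ⇒ (c0=1, c1=-2, c2=2)
[Gauss-Seidel] macro 1: S0 reads c0=1 → after 2×micro: 0; S1 reads c1=2 → after 3×micro: -2; S2 reads c1=-2 → after 1×micro: 1 ⇒ (c0=0, c1=-2, c2=1)
[Gauss-Seidel] macro 2: S0 reads c0=0 → after 2×micro: 3; S1 reads c1=-2 → after 3×micro: -2; S2 reads c1=-2 → after 1×micro: 2 ⇒ (c0=3, c1=-2, c2=2)
[Gauss-Seidel] macro 3: S0 reads c0=3 → after 2×micro: 2; S1 reads c1=-2 → after 3×micro: -2; S2 reads c1=-2 → after 1×micro: 1 ⇒ (c0=2, c1=-2, c2=1)
[Gauss-Seidel] macro 4: S0 reads c0=2 → after 2×micro: 1; S1 reads c1=-2 → after 3×micro: -2; S2 reads c1=-2 → after 1×micro: 2 ⇒ (c0=1, c1=-2, c2=2)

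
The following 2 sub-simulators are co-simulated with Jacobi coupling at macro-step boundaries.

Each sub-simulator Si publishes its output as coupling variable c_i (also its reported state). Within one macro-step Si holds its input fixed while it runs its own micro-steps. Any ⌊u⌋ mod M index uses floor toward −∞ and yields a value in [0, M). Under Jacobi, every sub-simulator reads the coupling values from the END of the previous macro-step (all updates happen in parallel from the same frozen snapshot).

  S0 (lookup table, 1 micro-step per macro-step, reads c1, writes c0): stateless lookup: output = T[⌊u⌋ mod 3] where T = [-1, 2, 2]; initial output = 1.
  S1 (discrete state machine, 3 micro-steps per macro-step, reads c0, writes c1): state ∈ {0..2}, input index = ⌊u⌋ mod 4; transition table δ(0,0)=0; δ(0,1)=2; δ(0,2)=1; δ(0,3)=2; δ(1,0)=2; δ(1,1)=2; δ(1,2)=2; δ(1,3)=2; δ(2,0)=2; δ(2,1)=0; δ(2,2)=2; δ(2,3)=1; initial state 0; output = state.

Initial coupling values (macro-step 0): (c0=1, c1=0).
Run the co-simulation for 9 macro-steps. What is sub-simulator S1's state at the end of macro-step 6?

macro 1: S0 reads c1=0 → after 1×micro: -1; S1 reads c0=1 → after 3×micro: 2 ⇒ (c0=-1, c1=2)
macro 2: S0 reads c1=2 → after 1×micro: 2; S1 reads c0=-1 → after 3×micro: 1 ⇒ (c0=2, c1=1)
macro 3: S0 reads c1=1 → after 1×micro: 2; S1 reads c0=2 → after 3×micro: 2 ⇒ (c0=2, c1=2)
macro 4: S0 reads c1=2 → after 1×micro: 2; S1 reads c0=2 → after 3×micro: 2 ⇒ (c0=2, c1=2)
macro 5: S0 reads c1=2 → after 1×micro: 2; S1 reads c0=2 → after 3×micro: 2 ⇒ (c0=2, c1=2)
macro 6: S0 reads c1=2 → after 1×micro: 2; S1 reads c0=2 → after 3×micro: 2 ⇒ (c0=2, c1=2)
macro 7: S0 reads c1=2 → after 1×micro: 2; S1 reads c0=2 → after 3×micro: 2 ⇒ (c0=2, c1=2)
macro 8: S0 reads c1=2 → after 1×micro: 2; S1 reads c0=2 → after 3×micro: 2 ⇒ (c0=2, c1=2)
macro 9: S0 reads c1=2 → after 1×micro: 2; S1 reads c0=2 → after 3×micro: 2 ⇒ (c0=2, c1=2)

S1 state at macro-step 6 = 2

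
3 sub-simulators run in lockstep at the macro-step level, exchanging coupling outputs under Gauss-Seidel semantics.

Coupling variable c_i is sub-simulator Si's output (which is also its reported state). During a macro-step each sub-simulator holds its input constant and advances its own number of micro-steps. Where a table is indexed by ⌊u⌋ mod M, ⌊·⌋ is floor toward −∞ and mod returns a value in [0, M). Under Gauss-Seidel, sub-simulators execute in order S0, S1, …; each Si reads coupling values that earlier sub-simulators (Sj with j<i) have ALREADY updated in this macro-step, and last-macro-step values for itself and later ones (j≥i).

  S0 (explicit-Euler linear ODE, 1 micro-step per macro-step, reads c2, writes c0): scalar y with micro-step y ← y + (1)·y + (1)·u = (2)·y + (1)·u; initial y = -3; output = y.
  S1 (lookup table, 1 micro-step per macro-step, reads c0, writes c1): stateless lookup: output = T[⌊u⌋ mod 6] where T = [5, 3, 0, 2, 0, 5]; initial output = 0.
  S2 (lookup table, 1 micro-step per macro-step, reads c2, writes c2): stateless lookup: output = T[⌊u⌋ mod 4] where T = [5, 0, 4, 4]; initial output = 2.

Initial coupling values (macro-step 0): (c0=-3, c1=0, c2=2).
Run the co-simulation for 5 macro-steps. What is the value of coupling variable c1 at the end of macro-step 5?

macro 1: S0 reads c2=2 → after 1×micro: -4; S1 reads c0=-4 → after 1×micro: 0; S2 reads c2=2 → after 1×micro: 4 ⇒ (c0=-4, c1=0, c2=4)
macro 2: S0 reads c2=4 → after 1×micro: -4; S1 reads c0=-4 → after 1×micro: 0; S2 reads c2=4 → after 1×micro: 5 ⇒ (c0=-4, c1=0, c2=5)
macro 3: S0 reads c2=5 → after 1×micro: -3; S1 reads c0=-3 → after 1×micro: 2; S2 reads c2=5 → after 1×micro: 0 ⇒ (c0=-3, c1=2, c2=0)
macro 4: S0 reads c2=0 → after 1×micro: -6; S1 reads c0=-6 → after 1×micro: 5; S2 reads c2=0 → after 1×micro: 5 ⇒ (c0=-6, c1=5, c2=5)
macro 5: S0 reads c2=5 → after 1×micro: -7; S1 reads c0=-7 → after 1×micro: 5; S2 reads c2=5 → after 1×micro: 0 ⇒ (c0=-7, c1=5, c2=0)

c1 at macro-step 5 = 5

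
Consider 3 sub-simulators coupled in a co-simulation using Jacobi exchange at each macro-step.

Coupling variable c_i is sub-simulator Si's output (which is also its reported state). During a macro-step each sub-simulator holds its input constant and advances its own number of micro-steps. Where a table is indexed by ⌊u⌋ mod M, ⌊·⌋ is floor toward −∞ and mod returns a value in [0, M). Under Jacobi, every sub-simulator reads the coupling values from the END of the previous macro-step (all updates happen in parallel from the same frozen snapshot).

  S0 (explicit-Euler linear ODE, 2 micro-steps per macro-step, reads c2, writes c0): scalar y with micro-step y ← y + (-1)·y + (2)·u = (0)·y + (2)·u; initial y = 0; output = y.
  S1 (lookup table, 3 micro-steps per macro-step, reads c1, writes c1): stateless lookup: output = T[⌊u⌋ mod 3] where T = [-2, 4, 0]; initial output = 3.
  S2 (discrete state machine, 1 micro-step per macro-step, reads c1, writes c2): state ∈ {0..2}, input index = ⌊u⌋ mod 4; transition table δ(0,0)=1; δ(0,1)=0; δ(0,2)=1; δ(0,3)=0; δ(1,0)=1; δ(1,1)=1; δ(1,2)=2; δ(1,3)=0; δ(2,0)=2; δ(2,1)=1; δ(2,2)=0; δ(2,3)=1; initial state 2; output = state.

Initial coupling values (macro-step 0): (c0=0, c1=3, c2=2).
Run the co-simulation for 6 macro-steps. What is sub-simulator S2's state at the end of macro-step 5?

macro 1: S0 reads c2=2 → after 2×micro: 4; S1 reads c1=3 → after 3×micro: -2; S2 reads c1=3 → after 1×micro: 1 ⇒ (c0=4, c1=-2, c2=1)
macro 2: S0 reads c2=1 → after 2×micro: 2; S1 reads c1=-2 → after 3×micro: 4; S2 reads c1=-2 → after 1×micro: 2 ⇒ (c0=2, c1=4, c2=2)
macro 3: S0 reads c2=2 → after 2×micro: 4; S1 reads c1=4 → after 3×micro: 4; S2 reads c1=4 → after 1×micro: 2 ⇒ (c0=4, c1=4, c2=2)
macro 4: S0 reads c2=2 → after 2×micro: 4; S1 reads c1=4 → after 3×micro: 4; S2 reads c1=4 → after 1×micro: 2 ⇒ (c0=4, c1=4, c2=2)
macro 5: S0 reads c2=2 → after 2×micro: 4; S1 reads c1=4 → after 3×micro: 4; S2 reads c1=4 → after 1×micro: 2 ⇒ (c0=4, c1=4, c2=2)
macro 6: S0 reads c2=2 → after 2×micro: 4; S1 reads c1=4 → after 3×micro: 4; S2 reads c1=4 → after 1×micro: 2 ⇒ (c0=4, c1=4, c2=2)

S2 state at macro-step 5 = 2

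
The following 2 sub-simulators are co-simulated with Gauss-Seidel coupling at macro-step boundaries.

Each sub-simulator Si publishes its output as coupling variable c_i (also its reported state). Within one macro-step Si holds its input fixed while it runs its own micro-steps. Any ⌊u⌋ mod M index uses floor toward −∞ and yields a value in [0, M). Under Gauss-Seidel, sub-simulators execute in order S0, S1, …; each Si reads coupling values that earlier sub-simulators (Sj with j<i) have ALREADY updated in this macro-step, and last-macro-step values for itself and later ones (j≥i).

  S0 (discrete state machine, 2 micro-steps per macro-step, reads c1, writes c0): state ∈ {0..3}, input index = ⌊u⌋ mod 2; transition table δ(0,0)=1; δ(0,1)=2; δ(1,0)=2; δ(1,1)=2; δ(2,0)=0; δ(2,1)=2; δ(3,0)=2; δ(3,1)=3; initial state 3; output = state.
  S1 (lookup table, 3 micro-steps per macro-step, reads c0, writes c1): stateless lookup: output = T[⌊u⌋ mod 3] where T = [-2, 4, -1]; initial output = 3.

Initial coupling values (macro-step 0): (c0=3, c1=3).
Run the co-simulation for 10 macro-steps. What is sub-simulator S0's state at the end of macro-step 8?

macro 1: S0 reads c1=3 → after 2×micro: 3; S1 reads c0=3 → after 3×micro: -2 ⇒ (c0=3, c1=-2)
macro 2: S0 reads c1=-2 → after 2×micro: 0; S1 reads c0=0 → after 3×micro: -2 ⇒ (c0=0, c1=-2)
macro 3: S0 reads c1=-2 → after 2×micro: 2; S1 reads c0=2 → after 3×micro: -1 ⇒ (c0=2, c1=-1)
macro 4: S0 reads c1=-1 → after 2×micro: 2; S1 reads c0=2 → after 3×micro: -1 ⇒ (c0=2, c1=-1)
macro 5: S0 reads c1=-1 → after 2×micro: 2; S1 reads c0=2 → after 3×micro: -1 ⇒ (c0=2, c1=-1)
macro 6: S0 reads c1=-1 → after 2×micro: 2; S1 reads c0=2 → after 3×micro: -1 ⇒ (c0=2, c1=-1)
macro 7: S0 reads c1=-1 → after 2×micro: 2; S1 reads c0=2 → after 3×micro: -1 ⇒ (c0=2, c1=-1)
macro 8: S0 reads c1=-1 → after 2×micro: 2; S1 reads c0=2 → after 3×micro: -1 ⇒ (c0=2, c1=-1)
macro 9: S0 reads c1=-1 → after 2×micro: 2; S1 reads c0=2 → after 3×micro: -1 ⇒ (c0=2, c1=-1)
macro 10: S0 reads c1=-1 → after 2×micro: 2; S1 reads c0=2 → after 3×micro: -1 ⇒ (c0=2, c1=-1)

S0 state at macro-step 8 = 2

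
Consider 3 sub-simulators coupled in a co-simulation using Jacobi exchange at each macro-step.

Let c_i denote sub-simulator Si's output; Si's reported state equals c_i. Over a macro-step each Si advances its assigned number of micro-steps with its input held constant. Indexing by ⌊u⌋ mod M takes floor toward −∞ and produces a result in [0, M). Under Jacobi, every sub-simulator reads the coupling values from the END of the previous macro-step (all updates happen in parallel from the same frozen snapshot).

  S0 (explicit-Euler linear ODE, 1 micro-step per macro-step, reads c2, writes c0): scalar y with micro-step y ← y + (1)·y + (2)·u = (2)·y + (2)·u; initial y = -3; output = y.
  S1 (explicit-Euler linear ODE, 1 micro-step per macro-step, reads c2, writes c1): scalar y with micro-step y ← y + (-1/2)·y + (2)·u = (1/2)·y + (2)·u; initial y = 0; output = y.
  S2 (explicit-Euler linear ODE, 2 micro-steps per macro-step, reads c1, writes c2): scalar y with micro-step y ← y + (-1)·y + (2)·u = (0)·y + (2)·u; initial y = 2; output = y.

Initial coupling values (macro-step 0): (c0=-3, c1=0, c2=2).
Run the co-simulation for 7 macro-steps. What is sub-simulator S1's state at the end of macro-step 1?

macro 1: S0 reads c2=2 → after 1×micro: -2; S1 reads c2=2 → after 1×micro: 4; S2 reads c1=0 → after 2×micro: 0 ⇒ (c0=-2, c1=4, c2=0)
macro 2: S0 reads c2=0 → after 1×micro: -4; S1 reads c2=0 → after 1×micro: 2; S2 reads c1=4 → after 2×micro: 8 ⇒ (c0=-4, c1=2, c2=8)
macro 3: S0 reads c2=8 → after 1×micro: 8; S1 reads c2=8 → after 1×micro: 17; S2 reads c1=2 → after 2×micro: 4 ⇒ (c0=8, c1=17, c2=4)
macro 4: S0 reads c2=4 → after 1×micro: 24; S1 reads c2=4 → after 1×micro: 33/2; S2 reads c1=17 → after 2×micro: 34 ⇒ (c0=24, c1=33/2, c2=34)
macro 5: S0 reads c2=34 → after 1×micro: 116; S1 reads c2=34 → after 1×micro: 305/4; S2 reads c1=33/2 → after 2×micro: 33 ⇒ (c0=116, c1=305/4, c2=33)
macro 6: S0 reads c2=33 → after 1×micro: 298; S1 reads c2=33 → after 1×micro: 833/8; S2 reads c1=305/4 → after 2×micro: 305/2 ⇒ (c0=298, c1=833/8, c2=305/2)
macro 7: S0 reads c2=305/2 → after 1×micro: 901; S1 reads c2=305/2 → after 1×micro: 5713/16; S2 reads c1=833/8 → after 2×micro: 833/4 ⇒ (c0=901, c1=5713/16, c2=833/4)

S1 state at macro-step 1 = 4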